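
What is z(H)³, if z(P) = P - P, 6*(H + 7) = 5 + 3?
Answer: 0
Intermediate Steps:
H = -17/3 (H = -7 + (5 + 3)/6 = -7 + (⅙)*8 = -7 + 4/3 = -17/3 ≈ -5.6667)
z(P) = 0
z(H)³ = 0³ = 0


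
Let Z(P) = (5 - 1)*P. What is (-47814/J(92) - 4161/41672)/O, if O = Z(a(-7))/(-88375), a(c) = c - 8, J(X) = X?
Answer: -2935357684875/3833824 ≈ -7.6565e+5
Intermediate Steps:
a(c) = -8 + c
Z(P) = 4*P
O = 12/17675 (O = (4*(-8 - 7))/(-88375) = (4*(-15))*(-1/88375) = -60*(-1/88375) = 12/17675 ≈ 0.00067892)
(-47814/J(92) - 4161/41672)/O = (-47814/92 - 4161/41672)/(12/17675) = (-47814*1/92 - 4161*1/41672)*(17675/12) = (-23907/46 - 4161/41672)*(17675/12) = -498221955/958456*17675/12 = -2935357684875/3833824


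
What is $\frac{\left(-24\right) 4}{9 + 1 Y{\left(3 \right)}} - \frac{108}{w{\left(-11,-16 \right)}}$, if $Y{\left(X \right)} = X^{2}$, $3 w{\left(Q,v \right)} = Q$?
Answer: $\frac{796}{33} \approx 24.121$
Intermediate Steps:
$w{\left(Q,v \right)} = \frac{Q}{3}$
$\frac{\left(-24\right) 4}{9 + 1 Y{\left(3 \right)}} - \frac{108}{w{\left(-11,-16 \right)}} = \frac{\left(-24\right) 4}{9 + 1 \cdot 3^{2}} - \frac{108}{\frac{1}{3} \left(-11\right)} = - \frac{96}{9 + 1 \cdot 9} - \frac{108}{- \frac{11}{3}} = - \frac{96}{9 + 9} - - \frac{324}{11} = - \frac{96}{18} + \frac{324}{11} = \left(-96\right) \frac{1}{18} + \frac{324}{11} = - \frac{16}{3} + \frac{324}{11} = \frac{796}{33}$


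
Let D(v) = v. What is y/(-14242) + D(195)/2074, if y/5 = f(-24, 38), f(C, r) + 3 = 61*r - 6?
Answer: -5291785/7384477 ≈ -0.71661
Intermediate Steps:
f(C, r) = -9 + 61*r (f(C, r) = -3 + (61*r - 6) = -3 + (-6 + 61*r) = -9 + 61*r)
y = 11545 (y = 5*(-9 + 61*38) = 5*(-9 + 2318) = 5*2309 = 11545)
y/(-14242) + D(195)/2074 = 11545/(-14242) + 195/2074 = 11545*(-1/14242) + 195*(1/2074) = -11545/14242 + 195/2074 = -5291785/7384477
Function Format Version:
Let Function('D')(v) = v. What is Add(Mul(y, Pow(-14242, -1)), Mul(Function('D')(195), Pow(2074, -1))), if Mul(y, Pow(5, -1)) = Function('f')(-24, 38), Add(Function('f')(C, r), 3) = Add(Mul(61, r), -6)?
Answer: Rational(-5291785, 7384477) ≈ -0.71661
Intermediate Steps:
Function('f')(C, r) = Add(-9, Mul(61, r)) (Function('f')(C, r) = Add(-3, Add(Mul(61, r), -6)) = Add(-3, Add(-6, Mul(61, r))) = Add(-9, Mul(61, r)))
y = 11545 (y = Mul(5, Add(-9, Mul(61, 38))) = Mul(5, Add(-9, 2318)) = Mul(5, 2309) = 11545)
Add(Mul(y, Pow(-14242, -1)), Mul(Function('D')(195), Pow(2074, -1))) = Add(Mul(11545, Pow(-14242, -1)), Mul(195, Pow(2074, -1))) = Add(Mul(11545, Rational(-1, 14242)), Mul(195, Rational(1, 2074))) = Add(Rational(-11545, 14242), Rational(195, 2074)) = Rational(-5291785, 7384477)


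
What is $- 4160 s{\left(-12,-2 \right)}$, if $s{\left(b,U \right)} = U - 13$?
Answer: $62400$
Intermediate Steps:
$s{\left(b,U \right)} = -13 + U$
$- 4160 s{\left(-12,-2 \right)} = - 4160 \left(-13 - 2\right) = \left(-4160\right) \left(-15\right) = 62400$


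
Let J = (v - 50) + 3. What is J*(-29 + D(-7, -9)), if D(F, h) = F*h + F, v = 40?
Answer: -189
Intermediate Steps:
D(F, h) = F + F*h
J = -7 (J = (40 - 50) + 3 = -10 + 3 = -7)
J*(-29 + D(-7, -9)) = -7*(-29 - 7*(1 - 9)) = -7*(-29 - 7*(-8)) = -7*(-29 + 56) = -7*27 = -189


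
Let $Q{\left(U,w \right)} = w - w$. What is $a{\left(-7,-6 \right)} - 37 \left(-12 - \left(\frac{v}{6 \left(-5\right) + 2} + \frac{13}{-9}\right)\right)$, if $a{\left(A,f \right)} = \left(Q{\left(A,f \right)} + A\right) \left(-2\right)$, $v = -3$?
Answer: $\frac{102947}{252} \approx 408.52$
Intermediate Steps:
$Q{\left(U,w \right)} = 0$
$a{\left(A,f \right)} = - 2 A$ ($a{\left(A,f \right)} = \left(0 + A\right) \left(-2\right) = A \left(-2\right) = - 2 A$)
$a{\left(-7,-6 \right)} - 37 \left(-12 - \left(\frac{v}{6 \left(-5\right) + 2} + \frac{13}{-9}\right)\right) = \left(-2\right) \left(-7\right) - 37 \left(-12 - \left(- \frac{3}{6 \left(-5\right) + 2} + \frac{13}{-9}\right)\right) = 14 - 37 \left(-12 - \left(- \frac{3}{-30 + 2} + 13 \left(- \frac{1}{9}\right)\right)\right) = 14 - 37 \left(-12 - \left(- \frac{3}{-28} - \frac{13}{9}\right)\right) = 14 - 37 \left(-12 - \left(\left(-3\right) \left(- \frac{1}{28}\right) - \frac{13}{9}\right)\right) = 14 - 37 \left(-12 - \left(\frac{3}{28} - \frac{13}{9}\right)\right) = 14 - 37 \left(-12 - - \frac{337}{252}\right) = 14 - 37 \left(-12 + \frac{337}{252}\right) = 14 - - \frac{99419}{252} = 14 + \frac{99419}{252} = \frac{102947}{252}$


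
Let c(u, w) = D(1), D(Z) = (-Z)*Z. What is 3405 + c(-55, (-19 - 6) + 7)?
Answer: 3404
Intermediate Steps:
D(Z) = -Z**2
c(u, w) = -1 (c(u, w) = -1*1**2 = -1*1 = -1)
3405 + c(-55, (-19 - 6) + 7) = 3405 - 1 = 3404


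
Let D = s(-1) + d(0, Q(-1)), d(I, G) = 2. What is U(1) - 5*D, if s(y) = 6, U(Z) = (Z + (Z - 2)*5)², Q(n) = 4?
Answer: -24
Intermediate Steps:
U(Z) = (-10 + 6*Z)² (U(Z) = (Z + (-2 + Z)*5)² = (Z + (-10 + 5*Z))² = (-10 + 6*Z)²)
D = 8 (D = 6 + 2 = 8)
U(1) - 5*D = 4*(-5 + 3*1)² - 5*8 = 4*(-5 + 3)² - 40 = 4*(-2)² - 40 = 4*4 - 40 = 16 - 40 = -24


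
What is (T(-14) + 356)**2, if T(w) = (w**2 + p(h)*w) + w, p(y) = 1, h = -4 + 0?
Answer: 274576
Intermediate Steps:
h = -4
T(w) = w**2 + 2*w (T(w) = (w**2 + 1*w) + w = (w**2 + w) + w = (w + w**2) + w = w**2 + 2*w)
(T(-14) + 356)**2 = (-14*(2 - 14) + 356)**2 = (-14*(-12) + 356)**2 = (168 + 356)**2 = 524**2 = 274576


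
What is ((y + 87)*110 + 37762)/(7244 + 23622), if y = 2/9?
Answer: 213104/138897 ≈ 1.5343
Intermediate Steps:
y = 2/9 (y = (⅑)*2 = 2/9 ≈ 0.22222)
((y + 87)*110 + 37762)/(7244 + 23622) = ((2/9 + 87)*110 + 37762)/(7244 + 23622) = ((785/9)*110 + 37762)/30866 = (86350/9 + 37762)*(1/30866) = (426208/9)*(1/30866) = 213104/138897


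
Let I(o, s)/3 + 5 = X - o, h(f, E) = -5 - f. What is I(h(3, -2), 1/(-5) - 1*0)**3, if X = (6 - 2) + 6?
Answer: 59319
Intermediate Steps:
X = 10 (X = 4 + 6 = 10)
I(o, s) = 15 - 3*o (I(o, s) = -15 + 3*(10 - o) = -15 + (30 - 3*o) = 15 - 3*o)
I(h(3, -2), 1/(-5) - 1*0)**3 = (15 - 3*(-5 - 1*3))**3 = (15 - 3*(-5 - 3))**3 = (15 - 3*(-8))**3 = (15 + 24)**3 = 39**3 = 59319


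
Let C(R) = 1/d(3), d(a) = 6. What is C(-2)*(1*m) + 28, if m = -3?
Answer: 55/2 ≈ 27.500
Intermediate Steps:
C(R) = 1/6
C(-2)*(1*m) + 28 = (1*(-3))/6 + 28 = (1/6)*(-3) + 28 = -1/2 + 28 = 55/2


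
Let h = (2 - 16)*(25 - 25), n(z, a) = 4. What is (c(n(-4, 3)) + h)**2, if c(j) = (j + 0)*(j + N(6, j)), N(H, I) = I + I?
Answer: 2304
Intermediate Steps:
N(H, I) = 2*I
c(j) = 3*j**2 (c(j) = (j + 0)*(j + 2*j) = j*(3*j) = 3*j**2)
h = 0 (h = -14*0 = 0)
(c(n(-4, 3)) + h)**2 = (3*4**2 + 0)**2 = (3*16 + 0)**2 = (48 + 0)**2 = 48**2 = 2304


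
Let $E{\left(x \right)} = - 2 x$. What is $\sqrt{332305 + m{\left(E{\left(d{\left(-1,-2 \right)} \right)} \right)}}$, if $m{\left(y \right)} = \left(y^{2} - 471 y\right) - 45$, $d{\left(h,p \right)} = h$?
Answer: $\sqrt{331322} \approx 575.61$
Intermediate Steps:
$m{\left(y \right)} = -45 + y^{2} - 471 y$
$\sqrt{332305 + m{\left(E{\left(d{\left(-1,-2 \right)} \right)} \right)}} = \sqrt{332305 - \left(45 - 4 + 471 \left(-2\right) \left(-1\right)\right)} = \sqrt{332305 - \left(987 - 4\right)} = \sqrt{332305 - 983} = \sqrt{331322}$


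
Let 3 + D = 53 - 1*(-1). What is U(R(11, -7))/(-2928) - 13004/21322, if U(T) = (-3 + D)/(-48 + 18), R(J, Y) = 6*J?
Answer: -11887999/19509630 ≈ -0.60934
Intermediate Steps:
D = 51 (D = -3 + (53 - 1*(-1)) = -3 + (53 + 1) = -3 + 54 = 51)
U(T) = -8/5 (U(T) = (-3 + 51)/(-48 + 18) = 48/(-30) = 48*(-1/30) = -8/5)
U(R(11, -7))/(-2928) - 13004/21322 = -8/5/(-2928) - 13004/21322 = -8/5*(-1/2928) - 13004*1/21322 = 1/1830 - 6502/10661 = -11887999/19509630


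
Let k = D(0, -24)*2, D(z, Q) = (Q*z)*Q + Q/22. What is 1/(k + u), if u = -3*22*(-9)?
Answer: 11/6510 ≈ 0.0016897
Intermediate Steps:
D(z, Q) = Q/22 + z*Q² (D(z, Q) = z*Q² + Q*(1/22) = z*Q² + Q/22 = Q/22 + z*Q²)
u = 594 (u = -66*(-9) = 594)
k = -24/11 (k = -24*(1/22 - 24*0)*2 = -24*(1/22 + 0)*2 = -24*1/22*2 = -12/11*2 = -24/11 ≈ -2.1818)
1/(k + u) = 1/(-24/11 + 594) = 1/(6510/11) = 11/6510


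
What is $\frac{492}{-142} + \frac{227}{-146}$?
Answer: $- \frac{52033}{10366} \approx -5.0196$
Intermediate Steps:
$\frac{492}{-142} + \frac{227}{-146} = 492 \left(- \frac{1}{142}\right) + 227 \left(- \frac{1}{146}\right) = - \frac{246}{71} - \frac{227}{146} = - \frac{52033}{10366}$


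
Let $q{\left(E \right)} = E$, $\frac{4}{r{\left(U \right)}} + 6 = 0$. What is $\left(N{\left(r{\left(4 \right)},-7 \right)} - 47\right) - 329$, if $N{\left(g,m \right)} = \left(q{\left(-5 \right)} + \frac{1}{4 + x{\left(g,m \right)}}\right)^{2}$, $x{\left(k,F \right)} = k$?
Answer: $- \frac{35391}{100} \approx -353.91$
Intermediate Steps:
$r{\left(U \right)} = - \frac{2}{3}$ ($r{\left(U \right)} = \frac{4}{-6 + 0} = \frac{4}{-6} = 4 \left(- \frac{1}{6}\right) = - \frac{2}{3}$)
$N{\left(g,m \right)} = \left(-5 + \frac{1}{4 + g}\right)^{2}$
$\left(N{\left(r{\left(4 \right)},-7 \right)} - 47\right) - 329 = \left(\frac{\left(19 + 5 \left(- \frac{2}{3}\right)\right)^{2}}{\left(4 - \frac{2}{3}\right)^{2}} - 47\right) - 329 = \left(\frac{\left(19 - \frac{10}{3}\right)^{2}}{\frac{100}{9}} - 47\right) - 329 = \left(\frac{9 \left(\frac{47}{3}\right)^{2}}{100} - 47\right) - 329 = \left(\frac{9}{100} \cdot \frac{2209}{9} - 47\right) - 329 = \left(\frac{2209}{100} - 47\right) - 329 = - \frac{2491}{100} - 329 = - \frac{35391}{100}$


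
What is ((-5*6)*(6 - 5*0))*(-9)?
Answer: 1620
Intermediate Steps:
((-5*6)*(6 - 5*0))*(-9) = -30*(6 - 1*0)*(-9) = -30*(6 + 0)*(-9) = -30*6*(-9) = -180*(-9) = 1620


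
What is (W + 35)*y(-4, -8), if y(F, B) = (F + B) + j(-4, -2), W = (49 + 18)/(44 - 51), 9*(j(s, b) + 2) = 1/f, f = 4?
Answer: -44767/126 ≈ -355.29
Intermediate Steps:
j(s, b) = -71/36 (j(s, b) = -2 + (⅑)/4 = -2 + (⅑)*(¼) = -2 + 1/36 = -71/36)
W = -67/7 (W = 67/(-7) = 67*(-⅐) = -67/7 ≈ -9.5714)
y(F, B) = -71/36 + B + F (y(F, B) = (F + B) - 71/36 = (B + F) - 71/36 = -71/36 + B + F)
(W + 35)*y(-4, -8) = (-67/7 + 35)*(-71/36 - 8 - 4) = (178/7)*(-503/36) = -44767/126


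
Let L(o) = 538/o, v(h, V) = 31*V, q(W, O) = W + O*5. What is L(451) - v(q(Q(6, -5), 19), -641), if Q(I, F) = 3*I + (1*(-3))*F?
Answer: 8962359/451 ≈ 19872.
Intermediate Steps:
Q(I, F) = -3*F + 3*I (Q(I, F) = 3*I - 3*F = -3*F + 3*I)
q(W, O) = W + 5*O
L(451) - v(q(Q(6, -5), 19), -641) = 538/451 - 31*(-641) = 538*(1/451) - 1*(-19871) = 538/451 + 19871 = 8962359/451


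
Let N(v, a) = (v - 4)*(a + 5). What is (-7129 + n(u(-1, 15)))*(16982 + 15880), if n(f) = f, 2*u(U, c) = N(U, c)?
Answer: -235916298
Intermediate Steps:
N(v, a) = (-4 + v)*(5 + a)
u(U, c) = -10 - 2*c + 5*U/2 + U*c/2 (u(U, c) = (-20 - 4*c + 5*U + c*U)/2 = (-20 - 4*c + 5*U + U*c)/2 = -10 - 2*c + 5*U/2 + U*c/2)
(-7129 + n(u(-1, 15)))*(16982 + 15880) = (-7129 + (-10 - 2*15 + (5/2)*(-1) + (½)*(-1)*15))*(16982 + 15880) = (-7129 + (-10 - 30 - 5/2 - 15/2))*32862 = (-7129 - 50)*32862 = -7179*32862 = -235916298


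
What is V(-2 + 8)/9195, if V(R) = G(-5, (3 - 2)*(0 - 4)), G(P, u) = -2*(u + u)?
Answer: 16/9195 ≈ 0.0017401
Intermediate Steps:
G(P, u) = -4*u
V(R) = 16 (V(R) = -4*(3 - 2)*(0 - 4) = -4*(-4) = 16)
V(-2 + 8)/9195 = 16/9195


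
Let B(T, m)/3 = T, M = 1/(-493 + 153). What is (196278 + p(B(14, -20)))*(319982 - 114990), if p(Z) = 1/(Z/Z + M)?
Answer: 13639877001344/339 ≈ 4.0236e+10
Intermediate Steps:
M = -1/340 (M = 1/(-340) = -1/340 ≈ -0.0029412)
B(T, m) = 3*T
p(Z) = 340/339 (p(Z) = 1/(Z/Z - 1/340) = 1/(1 - 1/340) = 1/(339/340) = 340/339)
(196278 + p(B(14, -20)))*(319982 - 114990) = (196278 + 340/339)*(319982 - 114990) = (66538582/339)*204992 = 13639877001344/339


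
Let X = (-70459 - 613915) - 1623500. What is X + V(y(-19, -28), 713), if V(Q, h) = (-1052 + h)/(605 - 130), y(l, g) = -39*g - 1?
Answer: -1096240489/475 ≈ -2.3079e+6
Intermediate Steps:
X = -2307874 (X = -684374 - 1623500 = -2307874)
y(l, g) = -1 - 39*g
V(Q, h) = -1052/475 + h/475 (V(Q, h) = (-1052 + h)/475 = (-1052 + h)*(1/475) = -1052/475 + h/475)
X + V(y(-19, -28), 713) = -2307874 + (-1052/475 + (1/475)*713) = -2307874 + (-1052/475 + 713/475) = -2307874 - 339/475 = -1096240489/475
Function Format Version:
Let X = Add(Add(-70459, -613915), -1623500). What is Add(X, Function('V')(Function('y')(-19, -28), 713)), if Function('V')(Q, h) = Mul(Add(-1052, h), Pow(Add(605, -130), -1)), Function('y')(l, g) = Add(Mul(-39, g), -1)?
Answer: Rational(-1096240489, 475) ≈ -2.3079e+6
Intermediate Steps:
X = -2307874 (X = Add(-684374, -1623500) = -2307874)
Function('y')(l, g) = Add(-1, Mul(-39, g))
Function('V')(Q, h) = Add(Rational(-1052, 475), Mul(Rational(1, 475), h)) (Function('V')(Q, h) = Mul(Add(-1052, h), Pow(475, -1)) = Mul(Add(-1052, h), Rational(1, 475)) = Add(Rational(-1052, 475), Mul(Rational(1, 475), h)))
Add(X, Function('V')(Function('y')(-19, -28), 713)) = Add(-2307874, Add(Rational(-1052, 475), Mul(Rational(1, 475), 713))) = Add(-2307874, Add(Rational(-1052, 475), Rational(713, 475))) = Add(-2307874, Rational(-339, 475)) = Rational(-1096240489, 475)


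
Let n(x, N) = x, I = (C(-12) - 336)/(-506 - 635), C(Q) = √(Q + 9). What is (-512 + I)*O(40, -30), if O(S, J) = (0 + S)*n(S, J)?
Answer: -133452800/163 - 1600*I*√3/1141 ≈ -8.1873e+5 - 2.4288*I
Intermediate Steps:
C(Q) = √(9 + Q)
I = 48/163 - I*√3/1141 (I = (√(9 - 12) - 336)/(-506 - 635) = (√(-3) - 336)/(-1141) = (I*√3 - 336)*(-1/1141) = (-336 + I*√3)*(-1/1141) = 48/163 - I*√3/1141 ≈ 0.29448 - 0.001518*I)
O(S, J) = S² (O(S, J) = (0 + S)*S = S*S = S²)
(-512 + I)*O(40, -30) = (-512 + (48/163 - I*√3/1141))*40² = (-83408/163 - I*√3/1141)*1600 = -133452800/163 - 1600*I*√3/1141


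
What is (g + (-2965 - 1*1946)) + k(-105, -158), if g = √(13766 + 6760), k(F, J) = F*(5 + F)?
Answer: 5589 + √20526 ≈ 5732.3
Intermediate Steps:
g = √20526 ≈ 143.27
(g + (-2965 - 1*1946)) + k(-105, -158) = (√20526 + (-2965 - 1*1946)) - 105*(5 - 105) = (√20526 + (-2965 - 1946)) - 105*(-100) = (√20526 - 4911) + 10500 = (-4911 + √20526) + 10500 = 5589 + √20526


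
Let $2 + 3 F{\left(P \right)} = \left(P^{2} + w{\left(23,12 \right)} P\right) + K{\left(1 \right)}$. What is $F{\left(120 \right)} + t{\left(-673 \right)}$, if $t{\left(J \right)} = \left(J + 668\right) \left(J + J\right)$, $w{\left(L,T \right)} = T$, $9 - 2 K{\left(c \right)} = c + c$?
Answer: $\frac{24021}{2} \approx 12011.0$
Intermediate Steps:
$K{\left(c \right)} = \frac{9}{2} - c$ ($K{\left(c \right)} = \frac{9}{2} - \frac{c + c}{2} = \frac{9}{2} - \frac{2 c}{2} = \frac{9}{2} - c$)
$t{\left(J \right)} = 2 J \left(668 + J\right)$ ($t{\left(J \right)} = \left(668 + J\right) 2 J = 2 J \left(668 + J\right)$)
$F{\left(P \right)} = \frac{1}{2} + 4 P + \frac{P^{2}}{3}$ ($F{\left(P \right)} = - \frac{2}{3} + \frac{\left(P^{2} + 12 P\right) + \left(\frac{9}{2} - 1\right)}{3} = - \frac{2}{3} + \frac{\left(P^{2} + 12 P\right) + \frac{7}{2}}{3} = - \frac{2}{3} + \frac{\frac{7}{2} + P^{2} + 12 P}{3} = - \frac{2}{3} + \left(\frac{7}{6} + 4 P + \frac{P^{2}}{3}\right) = \frac{1}{2} + 4 P + \frac{P^{2}}{3}$)
$F{\left(120 \right)} + t{\left(-673 \right)} = \left(\frac{1}{2} + 4 \cdot 120 + \frac{120^{2}}{3}\right) + 2 \left(-673\right) \left(668 - 673\right) = \left(\frac{1}{2} + 480 + \frac{1}{3} \cdot 14400\right) + 2 \left(-673\right) \left(-5\right) = \left(\frac{1}{2} + 480 + 4800\right) + 6730 = \frac{10561}{2} + 6730 = \frac{24021}{2}$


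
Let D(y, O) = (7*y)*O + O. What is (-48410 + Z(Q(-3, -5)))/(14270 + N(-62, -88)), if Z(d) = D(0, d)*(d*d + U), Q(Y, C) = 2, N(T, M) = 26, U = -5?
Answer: -12103/3574 ≈ -3.3864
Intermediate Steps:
D(y, O) = O + 7*O*y (D(y, O) = 7*O*y + O = O + 7*O*y)
Z(d) = d*(-5 + d²) (Z(d) = (d*(1 + 7*0))*(d*d - 5) = (d*(1 + 0))*(d² - 5) = (d*1)*(-5 + d²) = d*(-5 + d²))
(-48410 + Z(Q(-3, -5)))/(14270 + N(-62, -88)) = (-48410 + 2*(-5 + 2²))/(14270 + 26) = (-48410 + 2*(-5 + 4))/14296 = (-48410 + 2*(-1))*(1/14296) = (-48410 - 2)*(1/14296) = -48412*1/14296 = -12103/3574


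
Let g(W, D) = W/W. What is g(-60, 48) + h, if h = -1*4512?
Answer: -4511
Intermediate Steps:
g(W, D) = 1
h = -4512
g(-60, 48) + h = 1 - 4512 = -4511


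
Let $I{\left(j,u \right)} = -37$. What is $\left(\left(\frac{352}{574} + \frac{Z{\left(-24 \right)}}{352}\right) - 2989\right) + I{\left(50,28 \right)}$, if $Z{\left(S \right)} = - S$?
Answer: $- \frac{38203723}{12628} \approx -3025.3$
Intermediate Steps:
$\left(\left(\frac{352}{574} + \frac{Z{\left(-24 \right)}}{352}\right) - 2989\right) + I{\left(50,28 \right)} = \left(\left(\frac{352}{574} + \frac{\left(-1\right) \left(-24\right)}{352}\right) - 2989\right) - 37 = \left(\left(352 \cdot \frac{1}{574} + 24 \cdot \frac{1}{352}\right) - 2989\right) - 37 = \left(\left(\frac{176}{287} + \frac{3}{44}\right) - 2989\right) - 37 = \left(\frac{8605}{12628} - 2989\right) - 37 = - \frac{37736487}{12628} - 37 = - \frac{38203723}{12628}$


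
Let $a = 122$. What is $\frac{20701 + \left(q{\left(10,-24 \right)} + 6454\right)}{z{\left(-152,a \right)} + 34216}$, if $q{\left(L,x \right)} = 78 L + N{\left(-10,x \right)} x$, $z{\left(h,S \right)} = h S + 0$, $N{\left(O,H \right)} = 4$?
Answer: $\frac{27839}{15672} \approx 1.7764$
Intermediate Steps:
$z{\left(h,S \right)} = S h$ ($z{\left(h,S \right)} = S h + 0 = S h$)
$q{\left(L,x \right)} = 4 x + 78 L$ ($q{\left(L,x \right)} = 78 L + 4 x = 4 x + 78 L$)
$\frac{20701 + \left(q{\left(10,-24 \right)} + 6454\right)}{z{\left(-152,a \right)} + 34216} = \frac{20701 + \left(\left(4 \left(-24\right) + 78 \cdot 10\right) + 6454\right)}{122 \left(-152\right) + 34216} = \frac{20701 + \left(\left(-96 + 780\right) + 6454\right)}{-18544 + 34216} = \frac{20701 + \left(684 + 6454\right)}{15672} = \left(20701 + 7138\right) \frac{1}{15672} = 27839 \cdot \frac{1}{15672} = \frac{27839}{15672}$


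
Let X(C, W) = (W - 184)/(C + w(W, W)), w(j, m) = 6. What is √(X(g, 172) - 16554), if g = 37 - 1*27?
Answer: I*√66219/2 ≈ 128.67*I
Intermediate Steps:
g = 10 (g = 37 - 27 = 10)
X(C, W) = (-184 + W)/(6 + C) (X(C, W) = (W - 184)/(C + 6) = (-184 + W)/(6 + C))
√(X(g, 172) - 16554) = √((-184 + 172)/(6 + 10) - 16554) = √(-12/16 - 16554) = √((1/16)*(-12) - 16554) = √(-¾ - 16554) = √(-66219/4) = I*√66219/2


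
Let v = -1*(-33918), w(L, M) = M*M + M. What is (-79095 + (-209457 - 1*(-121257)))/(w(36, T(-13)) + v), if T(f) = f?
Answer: -55765/11358 ≈ -4.9098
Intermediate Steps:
w(L, M) = M + M² (w(L, M) = M² + M = M + M²)
v = 33918
(-79095 + (-209457 - 1*(-121257)))/(w(36, T(-13)) + v) = (-79095 + (-209457 - 1*(-121257)))/(-13*(1 - 13) + 33918) = (-79095 + (-209457 + 121257))/(-13*(-12) + 33918) = (-79095 - 88200)/(156 + 33918) = -167295/34074 = -167295*1/34074 = -55765/11358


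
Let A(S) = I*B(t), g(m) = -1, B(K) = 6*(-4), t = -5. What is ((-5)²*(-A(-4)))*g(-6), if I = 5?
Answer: -3000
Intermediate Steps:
B(K) = -24
A(S) = -120 (A(S) = 5*(-24) = -120)
((-5)²*(-A(-4)))*g(-6) = ((-5)²*(-1*(-120)))*(-1) = (25*120)*(-1) = 3000*(-1) = -3000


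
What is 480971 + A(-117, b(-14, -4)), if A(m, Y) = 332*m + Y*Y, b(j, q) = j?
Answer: 442323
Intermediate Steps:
A(m, Y) = Y² + 332*m (A(m, Y) = 332*m + Y² = Y² + 332*m)
480971 + A(-117, b(-14, -4)) = 480971 + ((-14)² + 332*(-117)) = 480971 + (196 - 38844) = 480971 - 38648 = 442323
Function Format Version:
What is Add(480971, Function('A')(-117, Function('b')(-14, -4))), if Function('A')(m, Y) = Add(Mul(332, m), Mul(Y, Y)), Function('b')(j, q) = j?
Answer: 442323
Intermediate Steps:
Function('A')(m, Y) = Add(Pow(Y, 2), Mul(332, m)) (Function('A')(m, Y) = Add(Mul(332, m), Pow(Y, 2)) = Add(Pow(Y, 2), Mul(332, m)))
Add(480971, Function('A')(-117, Function('b')(-14, -4))) = Add(480971, Add(Pow(-14, 2), Mul(332, -117))) = Add(480971, Add(196, -38844)) = Add(480971, -38648) = 442323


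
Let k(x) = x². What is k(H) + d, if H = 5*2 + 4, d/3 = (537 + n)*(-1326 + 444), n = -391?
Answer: -386120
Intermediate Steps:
d = -386316 (d = 3*((537 - 391)*(-1326 + 444)) = 3*(146*(-882)) = 3*(-128772) = -386316)
H = 14 (H = 10 + 4 = 14)
k(H) + d = 14² - 386316 = 196 - 386316 = -386120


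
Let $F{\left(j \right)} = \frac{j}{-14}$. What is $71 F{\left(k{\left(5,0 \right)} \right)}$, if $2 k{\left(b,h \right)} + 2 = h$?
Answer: $\frac{71}{14} \approx 5.0714$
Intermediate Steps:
$k{\left(b,h \right)} = -1 + \frac{h}{2}$
$F{\left(j \right)} = - \frac{j}{14}$ ($F{\left(j \right)} = j \left(- \frac{1}{14}\right) = - \frac{j}{14}$)
$71 F{\left(k{\left(5,0 \right)} \right)} = 71 \left(- \frac{-1 + \frac{1}{2} \cdot 0}{14}\right) = 71 \left(- \frac{-1 + 0}{14}\right) = 71 \left(\left(- \frac{1}{14}\right) \left(-1\right)\right) = 71 \cdot \frac{1}{14} = \frac{71}{14}$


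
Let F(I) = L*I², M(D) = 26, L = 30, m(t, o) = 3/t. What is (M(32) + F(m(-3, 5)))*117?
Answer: 6552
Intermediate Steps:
F(I) = 30*I²
(M(32) + F(m(-3, 5)))*117 = (26 + 30*(3/(-3))²)*117 = (26 + 30*(3*(-⅓))²)*117 = (26 + 30*(-1)²)*117 = (26 + 30*1)*117 = (26 + 30)*117 = 56*117 = 6552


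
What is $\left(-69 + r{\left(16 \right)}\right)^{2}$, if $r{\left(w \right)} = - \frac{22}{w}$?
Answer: $\frac{316969}{64} \approx 4952.6$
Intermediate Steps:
$\left(-69 + r{\left(16 \right)}\right)^{2} = \left(-69 - \frac{22}{16}\right)^{2} = \left(-69 - \frac{11}{8}\right)^{2} = \left(- \frac{563}{8}\right)^{2} = \frac{316969}{64}$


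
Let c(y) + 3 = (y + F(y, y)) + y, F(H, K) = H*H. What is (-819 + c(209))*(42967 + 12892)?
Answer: 2417409943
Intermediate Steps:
F(H, K) = H²
c(y) = -3 + y² + 2*y (c(y) = -3 + ((y + y²) + y) = -3 + (y² + 2*y) = -3 + y² + 2*y)
(-819 + c(209))*(42967 + 12892) = (-819 + (-3 + 209² + 2*209))*(42967 + 12892) = (-819 + (-3 + 43681 + 418))*55859 = (-819 + 44096)*55859 = 43277*55859 = 2417409943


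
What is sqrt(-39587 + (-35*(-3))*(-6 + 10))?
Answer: I*sqrt(39167) ≈ 197.91*I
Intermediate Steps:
sqrt(-39587 + (-35*(-3))*(-6 + 10)) = sqrt(-39587 + 105*4) = sqrt(-39587 + 420) = sqrt(-39167) = I*sqrt(39167)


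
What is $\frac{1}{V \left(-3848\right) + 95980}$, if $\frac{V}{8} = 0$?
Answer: $\frac{1}{95980} \approx 1.0419 \cdot 10^{-5}$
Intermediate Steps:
$V = 0$ ($V = 8 \cdot 0 = 0$)
$\frac{1}{V \left(-3848\right) + 95980} = \frac{1}{0 \left(-3848\right) + 95980} = \frac{1}{0 + 95980} = \frac{1}{95980}$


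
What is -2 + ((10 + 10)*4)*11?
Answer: 878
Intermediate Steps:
-2 + ((10 + 10)*4)*11 = -2 + (20*4)*11 = -2 + 80*11 = -2 + 880 = 878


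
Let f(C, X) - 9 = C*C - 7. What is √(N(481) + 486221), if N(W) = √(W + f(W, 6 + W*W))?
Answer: √(486221 + 2*√57961) ≈ 697.64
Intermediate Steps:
f(C, X) = 2 + C² (f(C, X) = 9 + (C*C - 7) = 9 + (C² - 7) = 9 + (-7 + C²) = 2 + C²)
N(W) = √(2 + W + W²) (N(W) = √(W + (2 + W²)) = √(2 + W + W²))
√(N(481) + 486221) = √(√(2 + 481 + 481²) + 486221) = √(√(2 + 481 + 231361) + 486221) = √(√231844 + 486221) = √(2*√57961 + 486221) = √(486221 + 2*√57961)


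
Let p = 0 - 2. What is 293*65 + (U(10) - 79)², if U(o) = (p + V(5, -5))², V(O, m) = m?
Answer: 19945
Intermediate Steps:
p = -2
U(o) = 49 (U(o) = (-2 - 5)² = (-7)² = 49)
293*65 + (U(10) - 79)² = 293*65 + (49 - 79)² = 19045 + (-30)² = 19045 + 900 = 19945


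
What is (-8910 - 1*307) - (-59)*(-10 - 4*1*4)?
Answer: -10751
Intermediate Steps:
(-8910 - 1*307) - (-59)*(-10 - 4*1*4) = (-8910 - 307) - (-59)*(-10 - 4*4) = -9217 - (-59)*(-10 - 16) = -9217 - (-59)*(-26) = -9217 - 1*1534 = -9217 - 1534 = -10751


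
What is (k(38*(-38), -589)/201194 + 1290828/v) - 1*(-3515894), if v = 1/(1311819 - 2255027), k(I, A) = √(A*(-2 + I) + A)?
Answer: -1217515780330 + 17*√2945/201194 ≈ -1.2175e+12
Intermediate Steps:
k(I, A) = √(A + A*(-2 + I))
v = -1/943208 (v = 1/(-943208) = -1/943208 ≈ -1.0602e-6)
(k(38*(-38), -589)/201194 + 1290828/v) - 1*(-3515894) = (√(-589*(-1 + 38*(-38)))/201194 + 1290828/(-1/943208)) - 1*(-3515894) = (√(-589*(-1 - 1444))*(1/201194) + 1290828*(-943208)) + 3515894 = (√(-589*(-1445))*(1/201194) - 1217519296224) + 3515894 = (√851105*(1/201194) - 1217519296224) + 3515894 = ((17*√2945)*(1/201194) - 1217519296224) + 3515894 = (17*√2945/201194 - 1217519296224) + 3515894 = (-1217519296224 + 17*√2945/201194) + 3515894 = -1217515780330 + 17*√2945/201194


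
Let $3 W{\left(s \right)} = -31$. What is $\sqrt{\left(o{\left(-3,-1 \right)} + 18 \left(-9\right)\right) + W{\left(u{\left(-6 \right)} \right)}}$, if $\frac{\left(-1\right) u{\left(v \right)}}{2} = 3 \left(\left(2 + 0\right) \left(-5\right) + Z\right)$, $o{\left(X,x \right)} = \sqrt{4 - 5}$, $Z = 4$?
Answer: $\frac{\sqrt{-1551 + 9 i}}{3} \approx 0.038088 + 13.128 i$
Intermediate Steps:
$o{\left(X,x \right)} = i$ ($o{\left(X,x \right)} = \sqrt{-1} = i$)
$u{\left(v \right)} = 36$ ($u{\left(v \right)} = - 2 \cdot 3 \left(\left(2 + 0\right) \left(-5\right) + 4\right) = - 2 \cdot 3 \left(2 \left(-5\right) + 4\right) = - 2 \cdot 3 \left(-10 + 4\right) = - 2 \cdot 3 \left(-6\right) = \left(-2\right) \left(-18\right) = 36$)
$W{\left(s \right)} = - \frac{31}{3}$ ($W{\left(s \right)} = \frac{1}{3} \left(-31\right) = - \frac{31}{3}$)
$\sqrt{\left(o{\left(-3,-1 \right)} + 18 \left(-9\right)\right) + W{\left(u{\left(-6 \right)} \right)}} = \sqrt{\left(i + 18 \left(-9\right)\right) - \frac{31}{3}} = \sqrt{\left(i - 162\right) - \frac{31}{3}} = \sqrt{\left(-162 + i\right) - \frac{31}{3}} = \sqrt{- \frac{517}{3} + i}$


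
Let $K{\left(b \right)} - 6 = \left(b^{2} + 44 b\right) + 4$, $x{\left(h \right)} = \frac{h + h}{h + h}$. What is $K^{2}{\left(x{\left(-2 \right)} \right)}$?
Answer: $3025$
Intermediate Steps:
$x{\left(h \right)} = 1$ ($x{\left(h \right)} = \frac{2 h}{2 h} = 2 h \frac{1}{2 h} = 1$)
$K{\left(b \right)} = 10 + b^{2} + 44 b$ ($K{\left(b \right)} = 6 + \left(\left(b^{2} + 44 b\right) + 4\right) = 6 + \left(4 + b^{2} + 44 b\right) = 10 + b^{2} + 44 b$)
$K^{2}{\left(x{\left(-2 \right)} \right)} = \left(10 + 1^{2} + 44 \cdot 1\right)^{2} = \left(10 + 1 + 44\right)^{2} = 55^{2} = 3025$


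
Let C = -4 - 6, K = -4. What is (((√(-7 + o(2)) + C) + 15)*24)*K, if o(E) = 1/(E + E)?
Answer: -480 - 144*I*√3 ≈ -480.0 - 249.42*I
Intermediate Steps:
C = -10
o(E) = 1/(2*E)
(((√(-7 + o(2)) + C) + 15)*24)*K = (((√(-7 + (½)/2) - 10) + 15)*24)*(-4) = (((√(-7 + (½)*(½)) - 10) + 15)*24)*(-4) = (((√(-7 + ¼) - 10) + 15)*24)*(-4) = (((√(-27/4) - 10) + 15)*24)*(-4) = (((3*I*√3/2 - 10) + 15)*24)*(-4) = (((-10 + 3*I*√3/2) + 15)*24)*(-4) = ((5 + 3*I*√3/2)*24)*(-4) = (120 + 36*I*√3)*(-4) = -480 - 144*I*√3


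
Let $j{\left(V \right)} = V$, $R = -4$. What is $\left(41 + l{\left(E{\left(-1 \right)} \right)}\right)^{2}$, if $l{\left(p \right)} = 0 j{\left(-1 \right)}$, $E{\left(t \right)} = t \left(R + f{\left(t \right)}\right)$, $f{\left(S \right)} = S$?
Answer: $1681$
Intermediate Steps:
$E{\left(t \right)} = t \left(-4 + t\right)$
$l{\left(p \right)} = 0$ ($l{\left(p \right)} = 0 \left(-1\right) = 0$)
$\left(41 + l{\left(E{\left(-1 \right)} \right)}\right)^{2} = \left(41 + 0\right)^{2} = 41^{2} = 1681$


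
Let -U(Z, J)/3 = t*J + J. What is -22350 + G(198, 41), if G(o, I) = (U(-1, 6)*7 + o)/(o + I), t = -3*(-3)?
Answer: -5342712/239 ≈ -22354.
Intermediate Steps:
t = 9
U(Z, J) = -30*J (U(Z, J) = -3*(9*J + J) = -30*J)
G(o, I) = (-1260 + o)/(I + o) (G(o, I) = (-30*6*7 + o)/(o + I) = (-180*7 + o)/(I + o) = (-1260 + o)/(I + o))
-22350 + G(198, 41) = -22350 + (-1260 + 198)/(41 + 198) = -22350 - 1062/239 = -5342712/239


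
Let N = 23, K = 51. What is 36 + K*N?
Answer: 1209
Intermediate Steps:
36 + K*N = 36 + 51*23 = 36 + 1173 = 1209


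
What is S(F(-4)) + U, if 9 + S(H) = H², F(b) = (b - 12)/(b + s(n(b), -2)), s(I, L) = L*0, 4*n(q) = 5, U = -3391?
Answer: -3384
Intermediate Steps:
n(q) = 5/4 (n(q) = (¼)*5 = 5/4)
s(I, L) = 0
F(b) = (-12 + b)/b (F(b) = (b - 12)/(b + 0) = (-12 + b)/b)
S(H) = -9 + H²
S(F(-4)) + U = (-9 + ((-12 - 4)/(-4))²) - 3391 = (-9 + (-¼*(-16))²) - 3391 = (-9 + 4²) - 3391 = (-9 + 16) - 3391 = 7 - 3391 = -3384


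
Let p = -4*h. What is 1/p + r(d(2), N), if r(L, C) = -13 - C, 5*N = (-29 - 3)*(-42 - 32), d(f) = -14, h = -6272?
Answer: -61039099/125440 ≈ -486.60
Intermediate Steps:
N = 2368/5 (N = ((-29 - 3)*(-42 - 32))/5 = (-32*(-74))/5 = (⅕)*2368 = 2368/5 ≈ 473.60)
p = 25088 (p = -4*(-6272) = 25088)
1/p + r(d(2), N) = 1/25088 + (-13 - 1*2368/5) = 1/25088 + (-13 - 2368/5) = 1/25088 - 2433/5 = -61039099/125440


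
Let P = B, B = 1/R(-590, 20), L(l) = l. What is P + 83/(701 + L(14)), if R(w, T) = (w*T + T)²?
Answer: 2303555583/19843881200 ≈ 0.11608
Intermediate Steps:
R(w, T) = (T + T*w)² (R(w, T) = (T*w + T)² = (T + T*w)²)
B = 1/138768400 (B = 1/(20²*(1 - 590)²) = 1/(400*(-589)²) = 1/(400*346921) = 1/138768400 ≈ 7.2063e-9)
P = 1/138768400 ≈ 7.2063e-9
P + 83/(701 + L(14)) = 1/138768400 + 83/(701 + 14) = 1/138768400 + 83/715 = 2303555583/19843881200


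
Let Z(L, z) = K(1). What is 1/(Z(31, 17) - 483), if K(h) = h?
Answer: -1/482 ≈ -0.0020747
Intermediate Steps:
Z(L, z) = 1
1/(Z(31, 17) - 483) = 1/(1 - 483) = 1/(-482) = -1/482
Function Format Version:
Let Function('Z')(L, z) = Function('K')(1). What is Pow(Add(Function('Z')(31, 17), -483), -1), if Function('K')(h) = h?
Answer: Rational(-1, 482) ≈ -0.0020747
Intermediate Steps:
Function('Z')(L, z) = 1
Pow(Add(Function('Z')(31, 17), -483), -1) = Pow(Add(1, -483), -1) = Pow(-482, -1) = Rational(-1, 482)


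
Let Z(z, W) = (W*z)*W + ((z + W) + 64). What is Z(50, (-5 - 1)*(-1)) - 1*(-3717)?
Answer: 5637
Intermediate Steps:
Z(z, W) = 64 + W + z + z*W**2 (Z(z, W) = z*W**2 + ((W + z) + 64) = z*W**2 + (64 + W + z) = 64 + W + z + z*W**2)
Z(50, (-5 - 1)*(-1)) - 1*(-3717) = (64 + (-5 - 1)*(-1) + 50 + 50*((-5 - 1)*(-1))**2) - 1*(-3717) = (64 - 6*(-1) + 50 + 50*(-6*(-1))**2) + 3717 = (64 + 6 + 50 + 50*6**2) + 3717 = (64 + 6 + 50 + 50*36) + 3717 = (64 + 6 + 50 + 1800) + 3717 = 1920 + 3717 = 5637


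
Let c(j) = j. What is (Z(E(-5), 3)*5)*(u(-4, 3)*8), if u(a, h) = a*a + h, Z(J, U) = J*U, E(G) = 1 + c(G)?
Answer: -9120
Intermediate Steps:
E(G) = 1 + G
u(a, h) = h + a² (u(a, h) = a² + h = h + a²)
(Z(E(-5), 3)*5)*(u(-4, 3)*8) = (((1 - 5)*3)*5)*((3 + (-4)²)*8) = (-4*3*5)*((3 + 16)*8) = (-12*5)*(19*8) = -60*152 = -9120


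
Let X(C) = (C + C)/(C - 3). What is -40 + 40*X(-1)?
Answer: -20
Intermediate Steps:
X(C) = 2*C/(-3 + C) (X(C) = (2*C)/(-3 + C) = 2*C/(-3 + C))
-40 + 40*X(-1) = -40 + 40*(2*(-1)/(-3 - 1)) = -40 + 40*(2*(-1)/(-4)) = -40 + 40*(2*(-1)*(-1/4)) = -40 + 40*(1/2) = -40 + 20 = -20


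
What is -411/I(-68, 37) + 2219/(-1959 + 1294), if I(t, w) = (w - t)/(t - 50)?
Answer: 60987/133 ≈ 458.55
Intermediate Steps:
I(t, w) = (w - t)/(-50 + t)
-411/I(-68, 37) + 2219/(-1959 + 1294) = -411*(-50 - 68)/(37 - 1*(-68)) + 2219/(-1959 + 1294) = -411*(-118/(37 + 68)) + 2219/(-665) = -411/((-1/118*105)) + 2219*(-1/665) = -411/(-105/118) - 317/95 = -411*(-118/105) - 317/95 = 16166/35 - 317/95 = 60987/133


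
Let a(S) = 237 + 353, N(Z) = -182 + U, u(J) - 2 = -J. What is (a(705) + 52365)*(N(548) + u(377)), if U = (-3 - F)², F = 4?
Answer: -26901140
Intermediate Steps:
u(J) = 2 - J
U = 49 (U = (-3 - 1*4)² = (-3 - 4)² = (-7)² = 49)
N(Z) = -133 (N(Z) = -182 + 49 = -133)
a(S) = 590
(a(705) + 52365)*(N(548) + u(377)) = (590 + 52365)*(-133 + (2 - 1*377)) = 52955*(-133 + (2 - 377)) = 52955*(-133 - 375) = 52955*(-508) = -26901140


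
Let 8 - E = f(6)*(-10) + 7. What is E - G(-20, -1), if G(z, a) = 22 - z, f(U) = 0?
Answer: -41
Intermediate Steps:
E = 1 (E = 8 - (0*(-10) + 7) = 8 - (0 + 7) = 8 - 1*7 = 8 - 7 = 1)
E - G(-20, -1) = 1 - (22 - 1*(-20)) = 1 - (22 + 20) = 1 - 1*42 = 1 - 42 = -41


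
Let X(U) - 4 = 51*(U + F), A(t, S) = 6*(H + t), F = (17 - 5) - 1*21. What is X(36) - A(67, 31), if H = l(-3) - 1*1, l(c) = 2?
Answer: 973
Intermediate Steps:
F = -9 (F = 12 - 21 = -9)
H = 1 (H = 2 - 1*1 = 2 - 1 = 1)
A(t, S) = 6 + 6*t (A(t, S) = 6*(1 + t) = 6 + 6*t)
X(U) = -455 + 51*U (X(U) = 4 + 51*(U - 9) = 4 + 51*(-9 + U) = 4 + (-459 + 51*U) = -455 + 51*U)
X(36) - A(67, 31) = (-455 + 51*36) - (6 + 6*67) = (-455 + 1836) - (6 + 402) = 1381 - 1*408 = 1381 - 408 = 973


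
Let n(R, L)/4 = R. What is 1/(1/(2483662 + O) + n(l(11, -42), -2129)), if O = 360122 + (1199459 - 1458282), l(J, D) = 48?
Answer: 2584961/496312513 ≈ 0.0052083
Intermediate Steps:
O = 101299 (O = 360122 - 258823 = 101299)
n(R, L) = 4*R
1/(1/(2483662 + O) + n(l(11, -42), -2129)) = 1/(1/(2483662 + 101299) + 4*48) = 1/(1/2584961 + 192) = 1/(496312513/2584961) = 2584961/496312513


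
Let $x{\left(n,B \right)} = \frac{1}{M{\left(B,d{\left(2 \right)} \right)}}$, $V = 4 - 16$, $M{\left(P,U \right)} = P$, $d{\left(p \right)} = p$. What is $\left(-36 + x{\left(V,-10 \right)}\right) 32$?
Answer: $- \frac{5776}{5} \approx -1155.2$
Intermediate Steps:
$V = -12$ ($V = 4 - 16 = -12$)
$x{\left(n,B \right)} = \frac{1}{B}$
$\left(-36 + x{\left(V,-10 \right)}\right) 32 = \left(-36 + \frac{1}{-10}\right) 32 = \left(-36 - \frac{1}{10}\right) 32 = \left(- \frac{361}{10}\right) 32 = - \frac{5776}{5}$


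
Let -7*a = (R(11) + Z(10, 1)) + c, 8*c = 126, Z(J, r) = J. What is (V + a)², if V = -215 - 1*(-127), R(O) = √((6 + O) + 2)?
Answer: 941399/112 + 2567*√19/98 ≈ 8519.5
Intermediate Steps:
R(O) = √(8 + O)
V = -88 (V = -215 + 127 = -88)
c = 63/4 (c = (⅛)*126 = 63/4 ≈ 15.750)
a = -103/28 - √19/7 (a = -((√(8 + 11) + 10) + 63/4)/7 = -((√19 + 10) + 63/4)/7 = -((10 + √19) + 63/4)/7 = -(103/4 + √19)/7 = -103/28 - √19/7 ≈ -4.3013)
(V + a)² = (-88 + (-103/28 - √19/7))² = (-2567/28 - √19/7)²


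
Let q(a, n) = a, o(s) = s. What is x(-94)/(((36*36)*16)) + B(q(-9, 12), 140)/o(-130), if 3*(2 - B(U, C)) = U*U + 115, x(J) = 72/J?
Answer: 171443/351936 ≈ 0.48714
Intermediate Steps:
B(U, C) = -109/3 - U²/3 (B(U, C) = 2 - (U*U + 115)/3 = 2 - (U² + 115)/3 = 2 - (115 + U²)/3 = 2 + (-115/3 - U²/3) = -109/3 - U²/3)
x(-94)/(((36*36)*16)) + B(q(-9, 12), 140)/o(-130) = (72/(-94))/(((36*36)*16)) + (-109/3 - ⅓*(-9)²)/(-130) = (72*(-1/94))/((1296*16)) + (-109/3 - ⅓*81)*(-1/130) = -36/47/20736 + (-109/3 - 27)*(-1/130) = -36/47*1/20736 - 190/3*(-1/130) = -1/27072 + 19/39 = 171443/351936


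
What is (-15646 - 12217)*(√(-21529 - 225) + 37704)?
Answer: -1050546552 - 27863*I*√21754 ≈ -1.0505e+9 - 4.1096e+6*I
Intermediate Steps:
(-15646 - 12217)*(√(-21529 - 225) + 37704) = -27863*(√(-21754) + 37704) = -27863*(I*√21754 + 37704) = -27863*(37704 + I*√21754) = -1050546552 - 27863*I*√21754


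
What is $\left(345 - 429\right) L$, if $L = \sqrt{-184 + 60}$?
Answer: $- 168 i \sqrt{31} \approx - 935.38 i$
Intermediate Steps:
$L = 2 i \sqrt{31}$ ($L = \sqrt{-124} = 2 i \sqrt{31} \approx 11.136 i$)
$\left(345 - 429\right) L = \left(345 - 429\right) 2 i \sqrt{31} = - 84 \cdot 2 i \sqrt{31} = - 168 i \sqrt{31}$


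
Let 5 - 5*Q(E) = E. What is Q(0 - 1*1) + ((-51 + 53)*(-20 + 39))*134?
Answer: 25466/5 ≈ 5093.2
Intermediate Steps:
Q(E) = 1 - E/5
Q(0 - 1*1) + ((-51 + 53)*(-20 + 39))*134 = (1 - (0 - 1*1)/5) + ((-51 + 53)*(-20 + 39))*134 = (1 - (0 - 1)/5) + (2*19)*134 = (1 - 1/5*(-1)) + 38*134 = (1 + 1/5) + 5092 = 6/5 + 5092 = 25466/5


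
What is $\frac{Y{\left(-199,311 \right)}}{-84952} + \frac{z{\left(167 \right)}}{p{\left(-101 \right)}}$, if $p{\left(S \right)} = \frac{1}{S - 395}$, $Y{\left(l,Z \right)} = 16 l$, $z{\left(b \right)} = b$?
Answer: $- \frac{879592610}{10619} \approx -82832.0$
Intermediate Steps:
$p{\left(S \right)} = \frac{1}{-395 + S}$
$\frac{Y{\left(-199,311 \right)}}{-84952} + \frac{z{\left(167 \right)}}{p{\left(-101 \right)}} = \frac{16 \left(-199\right)}{-84952} + \frac{167}{\frac{1}{-395 - 101}} = \left(-3184\right) \left(- \frac{1}{84952}\right) + \frac{167}{\frac{1}{-496}} = \frac{398}{10619} + \frac{167}{- \frac{1}{496}} = \frac{398}{10619} + 167 \left(-496\right) = \frac{398}{10619} - 82832 = - \frac{879592610}{10619}$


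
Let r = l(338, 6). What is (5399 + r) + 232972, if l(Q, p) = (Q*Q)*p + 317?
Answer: 924152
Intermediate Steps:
l(Q, p) = 317 + p*Q² (l(Q, p) = Q²*p + 317 = p*Q² + 317 = 317 + p*Q²)
r = 685781 (r = 317 + 6*338² = 317 + 6*114244 = 317 + 685464 = 685781)
(5399 + r) + 232972 = (5399 + 685781) + 232972 = 691180 + 232972 = 924152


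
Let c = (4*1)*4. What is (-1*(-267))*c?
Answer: 4272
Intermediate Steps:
c = 16 (c = 4*4 = 16)
(-1*(-267))*c = -1*(-267)*16 = 267*16 = 4272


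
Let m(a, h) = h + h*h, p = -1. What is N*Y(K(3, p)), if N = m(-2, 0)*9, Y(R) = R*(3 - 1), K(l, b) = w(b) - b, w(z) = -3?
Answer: 0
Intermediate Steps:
m(a, h) = h + h**2
K(l, b) = -3 - b
Y(R) = 2*R (Y(R) = R*2 = 2*R)
N = 0 (N = (0*(1 + 0))*9 = (0*1)*9 = 0*9 = 0)
N*Y(K(3, p)) = 0*(2*(-3 - 1*(-1))) = 0*(2*(-3 + 1)) = 0*(2*(-2)) = 0*(-4) = 0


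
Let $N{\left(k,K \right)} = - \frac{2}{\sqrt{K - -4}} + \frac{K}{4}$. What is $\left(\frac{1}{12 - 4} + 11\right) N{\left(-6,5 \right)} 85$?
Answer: $\frac{52955}{96} \approx 551.61$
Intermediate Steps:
$N{\left(k,K \right)} = - \frac{2}{\sqrt{4 + K}} + \frac{K}{4}$ ($N{\left(k,K \right)} = - \frac{2}{\sqrt{K + 4}} + K \frac{1}{4} = - \frac{2}{\sqrt{4 + K}} + \frac{K}{4}$)
$\left(\frac{1}{12 - 4} + 11\right) N{\left(-6,5 \right)} 85 = \left(\frac{1}{12 - 4} + 11\right) \left(- \frac{2}{\sqrt{4 + 5}} + \frac{1}{4} \cdot 5\right) 85 = \left(\frac{1}{8} + 11\right) \left(- \frac{2}{3} + \frac{5}{4}\right) 85 = \left(\frac{1}{8} + 11\right) \left(\left(-2\right) \frac{1}{3} + \frac{5}{4}\right) 85 = \frac{89 \left(- \frac{2}{3} + \frac{5}{4}\right)}{8} \cdot 85 = \frac{89}{8} \cdot \frac{7}{12} \cdot 85 = \frac{623}{96} \cdot 85 = \frac{52955}{96}$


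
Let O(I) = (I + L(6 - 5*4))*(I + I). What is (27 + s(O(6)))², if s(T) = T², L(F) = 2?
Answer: 85433049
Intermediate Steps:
O(I) = 2*I*(2 + I) (O(I) = (I + 2)*(I + I) = (2 + I)*(2*I) = 2*I*(2 + I))
(27 + s(O(6)))² = (27 + (2*6*(2 + 6))²)² = (27 + (2*6*8)²)² = (27 + 96²)² = (27 + 9216)² = 9243² = 85433049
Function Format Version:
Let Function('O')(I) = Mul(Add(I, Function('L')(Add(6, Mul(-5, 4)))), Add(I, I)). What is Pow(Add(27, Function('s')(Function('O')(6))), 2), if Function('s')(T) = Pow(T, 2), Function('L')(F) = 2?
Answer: 85433049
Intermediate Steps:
Function('O')(I) = Mul(2, I, Add(2, I)) (Function('O')(I) = Mul(Add(I, 2), Add(I, I)) = Mul(Add(2, I), Mul(2, I)) = Mul(2, I, Add(2, I)))
Pow(Add(27, Function('s')(Function('O')(6))), 2) = Pow(Add(27, Pow(Mul(2, 6, Add(2, 6)), 2)), 2) = Pow(Add(27, Pow(Mul(2, 6, 8), 2)), 2) = Pow(Add(27, Pow(96, 2)), 2) = Pow(Add(27, 9216), 2) = Pow(9243, 2) = 85433049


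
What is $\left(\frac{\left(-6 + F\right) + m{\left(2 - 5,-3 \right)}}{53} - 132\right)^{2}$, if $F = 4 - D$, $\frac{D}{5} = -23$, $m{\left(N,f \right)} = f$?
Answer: $\frac{47416996}{2809} \approx 16880.0$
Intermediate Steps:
$D = -115$ ($D = 5 \left(-23\right) = -115$)
$F = 119$ ($F = 4 - -115 = 4 + 115 = 119$)
$\left(\frac{\left(-6 + F\right) + m{\left(2 - 5,-3 \right)}}{53} - 132\right)^{2} = \left(\frac{\left(-6 + 119\right) - 3}{53} - 132\right)^{2} = \left(\left(113 - 3\right) \frac{1}{53} - 132\right)^{2} = \left(110 \cdot \frac{1}{53} - 132\right)^{2} = \left(\frac{110}{53} - 132\right)^{2} = \left(- \frac{6886}{53}\right)^{2} = \frac{47416996}{2809}$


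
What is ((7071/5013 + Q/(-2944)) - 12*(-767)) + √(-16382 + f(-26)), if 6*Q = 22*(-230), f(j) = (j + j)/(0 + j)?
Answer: 984494059/106944 + 6*I*√455 ≈ 9205.7 + 127.98*I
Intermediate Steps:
f(j) = 2 (f(j) = (2*j)/j = 2)
Q = -2530/3 (Q = (22*(-230))/6 = (⅙)*(-5060) = -2530/3 ≈ -843.33)
((7071/5013 + Q/(-2944)) - 12*(-767)) + √(-16382 + f(-26)) = ((7071/5013 - 2530/3/(-2944)) - 12*(-767)) + √(-16382 + 2) = ((7071*(1/5013) - 2530/3*(-1/2944)) + 9204) + √(-16380) = ((2357/1671 + 55/192) + 9204) + 6*I*√455 = (181483/106944 + 9204) + 6*I*√455 = 984494059/106944 + 6*I*√455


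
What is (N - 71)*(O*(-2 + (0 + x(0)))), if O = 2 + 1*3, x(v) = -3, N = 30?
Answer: 1025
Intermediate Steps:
O = 5 (O = 2 + 3 = 5)
(N - 71)*(O*(-2 + (0 + x(0)))) = (30 - 71)*(5*(-2 + (0 - 3))) = -205*(-2 - 3) = -205*(-5) = -41*(-25) = 1025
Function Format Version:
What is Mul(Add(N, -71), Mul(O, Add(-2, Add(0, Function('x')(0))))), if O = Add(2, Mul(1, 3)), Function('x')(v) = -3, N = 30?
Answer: 1025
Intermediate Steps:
O = 5 (O = Add(2, 3) = 5)
Mul(Add(N, -71), Mul(O, Add(-2, Add(0, Function('x')(0))))) = Mul(Add(30, -71), Mul(5, Add(-2, Add(0, -3)))) = Mul(-41, Mul(5, Add(-2, -3))) = Mul(-41, Mul(5, -5)) = Mul(-41, -25) = 1025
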